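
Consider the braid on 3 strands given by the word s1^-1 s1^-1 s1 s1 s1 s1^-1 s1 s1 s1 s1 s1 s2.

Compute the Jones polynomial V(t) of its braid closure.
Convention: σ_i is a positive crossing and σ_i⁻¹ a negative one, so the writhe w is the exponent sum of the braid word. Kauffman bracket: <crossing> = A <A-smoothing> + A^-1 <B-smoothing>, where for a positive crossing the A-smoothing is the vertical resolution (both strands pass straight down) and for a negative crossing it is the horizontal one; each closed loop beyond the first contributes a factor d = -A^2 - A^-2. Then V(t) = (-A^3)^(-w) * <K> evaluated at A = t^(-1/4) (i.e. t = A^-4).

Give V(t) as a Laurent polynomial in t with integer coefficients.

The presented braid s1^-1 s1^-1 s1 s1 s1 s1^-1 s1 s1 s1 s1 s1 s2 on 3 strands reduces by inverse Markov moves (closure unchanged at each step):
  Destabilize: the word has the form β·s2 where s2 occurs only as the final letter (β ∈ B_2); drop it and the last strand → 2 strands.
  Deconjugate: the word is γ·β·γ⁻¹ with γ = s1^-1 (prefix) and γ⁻¹ = s1 (suffix); strip both.
  Deconjugate: the word is γ·β·γ⁻¹ with γ = s1^-1 (prefix) and γ⁻¹ = s1 (suffix); strip both.
Reduced to β = s1 s1 s1 s1^-1 s1 s1 s1 on 2 strands, 7 crossings.
Compute on β:
First cancel adjacent σ_i σ_i⁻¹ pairs (Reidemeister II — same braid, same closure): s1 s1 s1 s1^-1 s1 s1 s1 → s1 s1 s1 s1 s1.
Braid: s1 s1 s1 s1 s1 on 2 strands, 5 crossings.
Writhe w = (#positive) - (#negative) = 5 - 0 = 5.
Enumerate smoothing states for the bracket polynomial. There are 2^5 = 32 states.
For each crossing: s=0 is the vertical smoothing, s=1 horizontal. Crossing k contributes A^(sign_k * (1 - 2*s_k)); loop factor d = -A^2 - A^-2.
  state 00000: A-exp=+5, loops=2, term = A^5 * d^1
  state 00001: A-exp=+3, loops=1, term = A^3 * d^0
  state 00010: A-exp=+3, loops=1, term = A^3 * d^0
  state 00011: A-exp=+1, loops=2, term = A^1 * d^1
  state 00100: A-exp=+3, loops=1, term = A^3 * d^0
  state 00101: A-exp=+1, loops=2, term = A^1 * d^1
  state 00110: A-exp=+1, loops=2, term = A^1 * d^1
  state 00111: A-exp=-1, loops=3, term = A^-1 * d^2
  state 01000: A-exp=+3, loops=1, term = A^3 * d^0
  state 01001: A-exp=+1, loops=2, term = A^1 * d^1
  state 01010: A-exp=+1, loops=2, term = A^1 * d^1
  state 01011: A-exp=-1, loops=3, term = A^-1 * d^2
  state 01100: A-exp=+1, loops=2, term = A^1 * d^1
  state 01101: A-exp=-1, loops=3, term = A^-1 * d^2
  state 01110: A-exp=-1, loops=3, term = A^-1 * d^2
  state 01111: A-exp=-3, loops=4, term = A^-3 * d^3
  state 10000: A-exp=+3, loops=1, term = A^3 * d^0
  state 10001: A-exp=+1, loops=2, term = A^1 * d^1
  state 10010: A-exp=+1, loops=2, term = A^1 * d^1
  state 10011: A-exp=-1, loops=3, term = A^-1 * d^2
  state 10100: A-exp=+1, loops=2, term = A^1 * d^1
  state 10101: A-exp=-1, loops=3, term = A^-1 * d^2
  state 10110: A-exp=-1, loops=3, term = A^-1 * d^2
  state 10111: A-exp=-3, loops=4, term = A^-3 * d^3
  state 11000: A-exp=+1, loops=2, term = A^1 * d^1
  state 11001: A-exp=-1, loops=3, term = A^-1 * d^2
  state 11010: A-exp=-1, loops=3, term = A^-1 * d^2
  state 11011: A-exp=-3, loops=4, term = A^-3 * d^3
  state 11100: A-exp=-1, loops=3, term = A^-1 * d^2
  state 11101: A-exp=-3, loops=4, term = A^-3 * d^3
  state 11110: A-exp=-3, loops=4, term = A^-3 * d^3
  state 11111: A-exp=-5, loops=5, term = A^-5 * d^4
Collect the terms by A-exponent (count of states per loop number):
Powers of d = -A^2 - A^-2: d^2 = A^4 + 2 + A^-4; d^3 = -A^6 - 3*A^2 - 3*A^-2 - A^-6; d^4 = A^8 + 4*A^4 + 6 + 4*A^-4 + A^-8.
  A^5 * (d) = -A^7 - A^3
  A^3 * (5) = 5*A^3
  A^1 * (10*d) = -10*A^3 - 10*A^-1
  A^-1 * (10*d^2) = 10*A^3 + 20*A^-1 + 10*A^-5
  A^-3 * (5*d^3) = -5*A^3 - 15*A^-1 - 15*A^-5 - 5*A^-9
  A^-5 * (d^4) = A^3 + 4*A^-1 + 6*A^-5 + 4*A^-9 + A^-13
Summing the groups: <K> = -A^7 - A^-1 + A^-5 - A^-9 + A^-13
Normalise by the writhe: (-A^3)^(-w) = (-A^3)^(-5) = -A^-15, so f(A) = -A^-15 * <K> = A^-8 + A^-16 - A^-20 + A^-24 - A^-28.
Substitute A = t^(-1/4), i.e. A^e → t^(-e/4): V(t) = -t^7 + t^6 - t^5 + t^4 + t^2

Answer: -t^7 + t^6 - t^5 + t^4 + t^2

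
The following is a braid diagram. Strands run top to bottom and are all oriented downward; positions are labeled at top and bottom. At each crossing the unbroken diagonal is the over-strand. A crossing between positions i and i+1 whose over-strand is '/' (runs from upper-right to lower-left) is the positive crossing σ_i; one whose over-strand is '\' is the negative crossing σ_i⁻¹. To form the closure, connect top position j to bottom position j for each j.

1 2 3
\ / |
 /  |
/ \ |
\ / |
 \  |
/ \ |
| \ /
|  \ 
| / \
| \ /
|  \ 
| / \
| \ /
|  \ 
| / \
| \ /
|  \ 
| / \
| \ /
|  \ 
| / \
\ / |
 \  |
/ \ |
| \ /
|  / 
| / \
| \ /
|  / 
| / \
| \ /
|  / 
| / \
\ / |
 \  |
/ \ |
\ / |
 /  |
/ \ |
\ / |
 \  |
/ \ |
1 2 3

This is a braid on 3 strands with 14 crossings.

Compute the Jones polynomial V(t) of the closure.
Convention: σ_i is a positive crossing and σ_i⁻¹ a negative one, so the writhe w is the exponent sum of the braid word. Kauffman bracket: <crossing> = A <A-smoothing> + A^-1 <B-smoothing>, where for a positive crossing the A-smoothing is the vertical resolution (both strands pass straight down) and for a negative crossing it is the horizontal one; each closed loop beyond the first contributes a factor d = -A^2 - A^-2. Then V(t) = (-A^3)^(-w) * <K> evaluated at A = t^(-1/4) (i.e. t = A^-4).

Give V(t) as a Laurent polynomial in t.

-1 + 2*t^-1 - 2*t^-2 + 4*t^-3 - 3*t^-4 + 3*t^-5 - 2*t^-6 + t^-7 - t^-8

Derivation:
Reading the diagram top to bottom ('/'-over between positions i,i+1 = s_i, '\'-over = s_i^-1): braid word = s1 s1^-1 s2^-1 s2^-1 s2^-1 s2^-1 s2^-1 s1^-1 s2 s2 s2 s1^-1 s1 s1^-1.
The presented braid s1 s1^-1 s2^-1 s2^-1 s2^-1 s2^-1 s2^-1 s1^-1 s2 s2 s2 s1^-1 s1 s1^-1 on 3 strands reduces by inverse Markov moves (closure unchanged at each step):
  Deconjugate: the word is γ·β·γ⁻¹ with γ = s1 s1^-1 (prefix) and γ⁻¹ = s1 s1^-1 (suffix); strip both.
Reduced to β = s2^-1 s2^-1 s2^-1 s2^-1 s2^-1 s1^-1 s2 s2 s2 s1^-1 on 3 strands, 10 crossings.
Compute on β:
Braid: s2^-1 s2^-1 s2^-1 s2^-1 s2^-1 s1^-1 s2 s2 s2 s1^-1 on 3 strands, 10 crossings.
Writhe w = (#positive) - (#negative) = 3 - 7 = -4.
Computing the Kauffman bracket via state sum. There are 2^10 = 1024 states.
For each crossing: s=0 is the vertical smoothing, s=1 horizontal. Crossing k contributes A^(sign_k * (1 - 2*s_k)); loop factor d = -A^2 - A^-2.
Tabulate the states by total A-exponent and number of loops L (A-exp: L × count):
  A^10: L=6 ×1
  A^8: L=5 ×10
  A^6: L=4 ×35, L=6 ×10
  A^4: L=3 ×60, L=5 ×50, L=7 ×10
  A^2: L=2 ×55, L=4 ×100, L=6 ×50, L=8 ×5
  A^0: L=1 ×25, L=3 ×101, L=5 ×100, L=7 ×25, L=9 ×1
  A^-2: L=2 ×55, L=4 ×100, L=6 ×50, L=8 ×5
  A^-4: L=1 ×6, L=3 ×54, L=5 ×50, L=7 ×10
  A^-6: L=2 ×9, L=4 ×26, L=6 ×10
  A^-8: L=3 ×5, L=5 ×5
  A^-10: L=4 ×1
Each group contributes A^e * Σ count * d^(L-1):
Powers of d = -A^2 - A^-2: d^2 = A^4 + 2 + A^-4; d^3 = -A^6 - 3*A^2 - 3*A^-2 - A^-6; d^4 = A^8 + 4*A^4 + 6 + 4*A^-4 + A^-8; d^5 = -A^10 - 5*A^6 - 10*A^2 - 10*A^-2 - 5*A^-6 - A^-10; d^6 = A^12 + 6*A^8 + 15*A^4 + 20 + 15*A^-4 + 6*A^-8 + A^-12; d^7 = -A^14 - 7*A^10 - 21*A^6 - 35*A^2 - 35*A^-2 - 21*A^-6 - 7*A^-10 - A^-14; d^8 = A^16 + 8*A^12 + 28*A^8 + 56*A^4 + 70 + 56*A^-4 + 28*A^-8 + 8*A^-12 + A^-16.
  A^10 * (d^5) = -A^20 - 5*A^16 - 10*A^12 - 10*A^8 - 5*A^4 - 1
  A^8 * (10*d^4) = 10*A^16 + 40*A^12 + 60*A^8 + 40*A^4 + 10
  A^6 * (35*d^3 + 10*d^5) = -10*A^16 - 85*A^12 - 205*A^8 - 205*A^4 - 85 - 10*A^-4
  A^4 * (60*d^2 + 50*d^4 + 10*d^6) = 10*A^16 + 110*A^12 + 410*A^8 + 620*A^4 + 410 + 110*A^-4 + 10*A^-8
  A^2 * (55*d + 100*d^3 + 50*d^5 + 5*d^7) = -5*A^16 - 85*A^12 - 455*A^8 - 1030*A^4 - 1030 - 455*A^-4 - 85*A^-8 - 5*A^-12
  A^0 * (25 + 101*d^2 + 100*d^4 + 25*d^6 + d^8) = A^16 + 33*A^12 + 278*A^8 + 932*A^4 + 1397 + 932*A^-4 + 278*A^-8 + 33*A^-12 + A^-16
  A^-2 * (55*d + 100*d^3 + 50*d^5 + 5*d^7) = -5*A^12 - 85*A^8 - 455*A^4 - 1030 - 1030*A^-4 - 455*A^-8 - 85*A^-12 - 5*A^-16
  A^-4 * (6 + 54*d^2 + 50*d^4 + 10*d^6) = 10*A^8 + 110*A^4 + 404 + 614*A^-4 + 404*A^-8 + 110*A^-12 + 10*A^-16
  A^-6 * (9*d + 26*d^3 + 10*d^5) = -10*A^4 - 76 - 187*A^-4 - 187*A^-8 - 76*A^-12 - 10*A^-16
  A^-8 * (5*d^2 + 5*d^4) = 5 + 25*A^-4 + 40*A^-8 + 25*A^-12 + 5*A^-16
  A^-10 * (d^3) = -A^-4 - 3*A^-8 - 3*A^-12 - A^-16
Summing the groups: <K> = -A^20 + A^16 - 2*A^12 + 3*A^8 - 3*A^4 + 4 - 2*A^-4 + 2*A^-8 - A^-12
Normalise by the writhe: (-A^3)^(-w) = (-A^3)^(4) = A^12, so f(A) = A^12 * <K> = -A^32 + A^28 - 2*A^24 + 3*A^20 - 3*A^16 + 4*A^12 - 2*A^8 + 2*A^4 - 1.
Substitute A = t^(-1/4), i.e. A^e → t^(-e/4): V(t) = -1 + 2*t^-1 - 2*t^-2 + 4*t^-3 - 3*t^-4 + 3*t^-5 - 2*t^-6 + t^-7 - t^-8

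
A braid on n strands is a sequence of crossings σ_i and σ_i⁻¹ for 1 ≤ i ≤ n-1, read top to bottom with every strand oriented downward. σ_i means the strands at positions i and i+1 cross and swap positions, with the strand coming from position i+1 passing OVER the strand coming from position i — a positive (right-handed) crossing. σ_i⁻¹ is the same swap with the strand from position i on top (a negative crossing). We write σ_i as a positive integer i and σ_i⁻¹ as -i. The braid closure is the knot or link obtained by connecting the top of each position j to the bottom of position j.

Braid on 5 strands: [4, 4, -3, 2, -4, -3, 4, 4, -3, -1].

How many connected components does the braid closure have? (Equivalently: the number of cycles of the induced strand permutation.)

1

Derivation:
Track the strand permutation on 5 strands, starting from identity.
  step 1: s4 swaps positions 4,5 -> [1 2 3 5 4]
  step 2: s4 swaps positions 4,5 -> [1 2 3 4 5]
  step 3: s3^-1 swaps positions 3,4 -> [1 2 4 3 5]
  step 4: s2 swaps positions 2,3 -> [1 4 2 3 5]
  step 5: s4^-1 swaps positions 4,5 -> [1 4 2 5 3]
  step 6: s3^-1 swaps positions 3,4 -> [1 4 5 2 3]
  step 7: s4 swaps positions 4,5 -> [1 4 5 3 2]
  step 8: s4 swaps positions 4,5 -> [1 4 5 2 3]
  step 9: s3^-1 swaps positions 3,4 -> [1 4 2 5 3]
  step 10: s1^-1 swaps positions 1,2 -> [4 1 2 5 3]
Final permutation (position -> original strand): [4 1 2 5 3]
Closure components = cycle count of this permutation = 1.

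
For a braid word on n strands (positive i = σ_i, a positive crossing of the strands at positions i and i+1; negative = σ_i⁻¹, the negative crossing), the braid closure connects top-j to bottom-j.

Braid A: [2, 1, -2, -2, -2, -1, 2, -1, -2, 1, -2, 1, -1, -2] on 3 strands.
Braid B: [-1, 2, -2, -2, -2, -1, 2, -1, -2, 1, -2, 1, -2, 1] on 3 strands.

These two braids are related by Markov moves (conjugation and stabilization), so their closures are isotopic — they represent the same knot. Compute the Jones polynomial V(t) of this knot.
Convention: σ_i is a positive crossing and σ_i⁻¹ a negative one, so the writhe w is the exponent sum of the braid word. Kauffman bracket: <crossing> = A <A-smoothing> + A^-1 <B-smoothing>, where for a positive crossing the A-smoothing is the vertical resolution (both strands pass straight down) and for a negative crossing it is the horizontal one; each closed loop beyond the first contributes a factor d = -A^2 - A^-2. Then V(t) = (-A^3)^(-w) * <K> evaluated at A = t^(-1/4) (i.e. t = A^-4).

-1 + 3*t^-1 - 3*t^-2 + 5*t^-3 - 5*t^-4 + 4*t^-5 - 3*t^-6 + 2*t^-7 - t^-8

Derivation:
Markov-equivalent braids have isotopic closures, hence identical knot invariants. Strip the Markov moves from each word to reach a common short braid β, then compute V(t) once on β.
Braid A: s2 s1 s2^-1 s2^-1 s2^-1 s1^-1 s2 s1^-1 s2^-1 s1 s2^-1 s1 s1^-1 s2^-1 on 3 strands reduces by inverse Markov moves (closure unchanged at each step):
  Deconjugate: the word is γ·β·γ⁻¹ with γ = s2 s1 (prefix) and γ⁻¹ = s1^-1 s2^-1 (suffix); strip both.
Reduced to β = s2^-1 s2^-1 s2^-1 s1^-1 s2 s1^-1 s2^-1 s1 s2^-1 s1 on 3 strands, 10 crossings.
Braid B: s1^-1 s2 s2^-1 s2^-1 s2^-1 s1^-1 s2 s1^-1 s2^-1 s1 s2^-1 s1 s2^-1 s1 on 3 strands reduces by inverse Markov moves (closure unchanged at each step):
  Deconjugate: the word is γ·β·γ⁻¹ with γ = s1^-1 s2 (prefix) and γ⁻¹ = s2^-1 s1 (suffix); strip both.
Reduced to β = s2^-1 s2^-1 s2^-1 s1^-1 s2 s1^-1 s2^-1 s1 s2^-1 s1 on 3 strands, 10 crossings.
Both give the same β = s2^-1 s2^-1 s2^-1 s1^-1 s2 s1^-1 s2^-1 s1 s2^-1 s1 on 3 strands, so one state sum suffices:
Braid: s2^-1 s2^-1 s2^-1 s1^-1 s2 s1^-1 s2^-1 s1 s2^-1 s1 on 3 strands, 10 crossings.
Writhe w = (#positive) - (#negative) = 3 - 7 = -4.
State-sum expansion of <K>. There are 2^10 = 1024 states.
For each crossing: s=0 is the vertical smoothing, s=1 horizontal. Crossing k contributes A^(sign_k * (1 - 2*s_k)); loop factor d = -A^2 - A^-2.
Tabulate the states by total A-exponent and number of loops L (A-exp: L × count):
  A^10: L=6 ×1
  A^8: L=5 ×10
  A^6: L=4 ×41, L=6 ×4
  A^4: L=3 ×88, L=5 ×31, L=7 ×1
  A^2: L=2 ×102, L=4 ×99, L=6 ×9
  A^0: L=1 ×54, L=3 ×162, L=5 ×36
  A^-2: L=2 ×134, L=4 ×74, L=6 ×2
  A^-4: L=1 ×30, L=3 ×82, L=5 ×8
  A^-6: L=2 ×32, L=4 ×13
  A^-8: L=1 ×3, L=3 ×7
  A^-10: L=2 ×1
Each group contributes A^e * Σ count * d^(L-1):
Powers of d = -A^2 - A^-2: d^2 = A^4 + 2 + A^-4; d^3 = -A^6 - 3*A^2 - 3*A^-2 - A^-6; d^4 = A^8 + 4*A^4 + 6 + 4*A^-4 + A^-8; d^5 = -A^10 - 5*A^6 - 10*A^2 - 10*A^-2 - 5*A^-6 - A^-10; d^6 = A^12 + 6*A^8 + 15*A^4 + 20 + 15*A^-4 + 6*A^-8 + A^-12.
  A^10 * (d^5) = -A^20 - 5*A^16 - 10*A^12 - 10*A^8 - 5*A^4 - 1
  A^8 * (10*d^4) = 10*A^16 + 40*A^12 + 60*A^8 + 40*A^4 + 10
  A^6 * (41*d^3 + 4*d^5) = -4*A^16 - 61*A^12 - 163*A^8 - 163*A^4 - 61 - 4*A^-4
  A^4 * (88*d^2 + 31*d^4 + d^6) = A^16 + 37*A^12 + 227*A^8 + 382*A^4 + 227 + 37*A^-4 + A^-8
  A^2 * (102*d + 99*d^3 + 9*d^5) = -9*A^12 - 144*A^8 - 489*A^4 - 489 - 144*A^-4 - 9*A^-8
  A^0 * (54 + 162*d^2 + 36*d^4) = 36*A^8 + 306*A^4 + 594 + 306*A^-4 + 36*A^-8
  A^-2 * (134*d + 74*d^3 + 2*d^5) = -2*A^8 - 84*A^4 - 376 - 376*A^-4 - 84*A^-8 - 2*A^-12
  A^-4 * (30 + 82*d^2 + 8*d^4) = 8*A^4 + 114 + 242*A^-4 + 114*A^-8 + 8*A^-12
  A^-6 * (32*d + 13*d^3) = -13 - 71*A^-4 - 71*A^-8 - 13*A^-12
  A^-8 * (3 + 7*d^2) = 7*A^-4 + 17*A^-8 + 7*A^-12
  A^-10 * (d) = -A^-8 - A^-12
Summing the groups: <K> = -A^20 + 2*A^16 - 3*A^12 + 4*A^8 - 5*A^4 + 5 - 3*A^-4 + 3*A^-8 - A^-12
Normalise by the writhe: (-A^3)^(-w) = (-A^3)^(4) = A^12, so f(A) = A^12 * <K> = -A^32 + 2*A^28 - 3*A^24 + 4*A^20 - 5*A^16 + 5*A^12 - 3*A^8 + 3*A^4 - 1.
Substitute A = t^(-1/4), i.e. A^e → t^(-e/4): V(t) = -1 + 3*t^-1 - 3*t^-2 + 5*t^-3 - 5*t^-4 + 4*t^-5 - 3*t^-6 + 2*t^-7 - t^-8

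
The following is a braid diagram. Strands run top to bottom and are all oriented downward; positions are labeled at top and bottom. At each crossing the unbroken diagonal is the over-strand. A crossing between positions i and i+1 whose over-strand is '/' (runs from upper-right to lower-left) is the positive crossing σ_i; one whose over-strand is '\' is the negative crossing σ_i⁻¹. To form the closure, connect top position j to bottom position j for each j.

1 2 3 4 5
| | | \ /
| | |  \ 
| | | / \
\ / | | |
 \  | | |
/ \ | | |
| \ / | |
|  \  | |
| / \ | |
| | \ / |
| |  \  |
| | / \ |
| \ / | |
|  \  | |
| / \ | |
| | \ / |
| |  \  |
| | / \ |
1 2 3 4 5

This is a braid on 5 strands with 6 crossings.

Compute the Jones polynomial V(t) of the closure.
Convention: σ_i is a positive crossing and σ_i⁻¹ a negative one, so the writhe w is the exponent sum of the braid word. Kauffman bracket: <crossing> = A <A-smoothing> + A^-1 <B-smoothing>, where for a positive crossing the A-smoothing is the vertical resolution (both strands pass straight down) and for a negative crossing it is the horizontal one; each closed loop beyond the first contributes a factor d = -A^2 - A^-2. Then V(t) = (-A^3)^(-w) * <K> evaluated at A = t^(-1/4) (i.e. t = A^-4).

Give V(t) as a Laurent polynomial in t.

t^-1 + t^-3 - t^-4

Derivation:
Reading the diagram top to bottom ('/'-over between positions i,i+1 = s_i, '\'-over = s_i^-1): braid word = s4^-1 s1^-1 s2^-1 s3^-1 s2^-1 s3^-1.
Braid: s4^-1 s1^-1 s2^-1 s3^-1 s2^-1 s3^-1 on 5 strands, 6 crossings.
Writhe w = (#positive) - (#negative) = 0 - 6 = -6.
State-sum expansion of <K>. There are 2^6 = 64 states.
Each crossing splits two ways (0=vertical, 1=horizontal). The state's weight is A^(#A-smoothings - #B-smoothings) * d^(loops - 1).
Tabulate the states by total A-exponent and number of loops L (A-exp: L × count):
  A^6: L=1 ×1
  A^4: L=2 ×6
  A^2: L=1 ×4, L=3 ×11
  A^0: L=2 ×12, L=4 ×8
  A^-2: L=3 ×13, L=5 ×2
  A^-4: L=4 ×6
  A^-6: L=5 ×1
Each group contributes A^e * Σ count * d^(L-1):
Powers of d = -A^2 - A^-2: d^2 = A^4 + 2 + A^-4; d^3 = -A^6 - 3*A^2 - 3*A^-2 - A^-6; d^4 = A^8 + 4*A^4 + 6 + 4*A^-4 + A^-8.
  A^6 * (1) = A^6
  A^4 * (6*d) = -6*A^6 - 6*A^2
  A^2 * (4 + 11*d^2) = 11*A^6 + 26*A^2 + 11*A^-2
  A^0 * (12*d + 8*d^3) = -8*A^6 - 36*A^2 - 36*A^-2 - 8*A^-6
  A^-2 * (13*d^2 + 2*d^4) = 2*A^6 + 21*A^2 + 38*A^-2 + 21*A^-6 + 2*A^-10
  A^-4 * (6*d^3) = -6*A^2 - 18*A^-2 - 18*A^-6 - 6*A^-10
  A^-6 * (d^4) = A^2 + 4*A^-2 + 6*A^-6 + 4*A^-10 + A^-14
Summing the groups: <K> = -A^-2 + A^-6 + A^-14
Normalise by the writhe: (-A^3)^(-w) = (-A^3)^(6) = A^18, so f(A) = A^18 * <K> = -A^16 + A^12 + A^4.
Substitute A = t^(-1/4), i.e. A^e → t^(-e/4): V(t) = t^-1 + t^-3 - t^-4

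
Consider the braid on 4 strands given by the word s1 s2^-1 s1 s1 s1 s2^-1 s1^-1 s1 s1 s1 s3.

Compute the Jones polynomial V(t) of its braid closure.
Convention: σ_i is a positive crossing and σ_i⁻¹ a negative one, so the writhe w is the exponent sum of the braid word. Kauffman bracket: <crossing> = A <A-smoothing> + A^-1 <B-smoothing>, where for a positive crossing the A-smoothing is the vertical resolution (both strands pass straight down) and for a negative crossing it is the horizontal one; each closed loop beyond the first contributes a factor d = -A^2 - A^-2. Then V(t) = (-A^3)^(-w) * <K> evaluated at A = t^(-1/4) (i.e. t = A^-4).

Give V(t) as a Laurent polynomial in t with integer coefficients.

t^8 - 2*t^7 + 3*t^6 - 4*t^5 + 3*t^4 - 3*t^3 + 3*t^2 - t + 1

Derivation:
The presented braid s1 s2^-1 s1 s1 s1 s2^-1 s1^-1 s1 s1 s1 s3 on 4 strands reduces by inverse Markov moves (closure unchanged at each step):
  Destabilize: the word has the form β·s3 where s3 occurs only as the final letter (β ∈ B_3); drop it and the last strand → 3 strands.
Reduced to β = s1 s2^-1 s1 s1 s1 s2^-1 s1^-1 s1 s1 s1 on 3 strands, 10 crossings.
Compute on β:
First cancel adjacent σ_i σ_i⁻¹ pairs (Reidemeister II — same braid, same closure): s1 s2^-1 s1 s1 s1 s2^-1 s1^-1 s1 s1 s1 → s1 s2^-1 s1 s1 s1 s2^-1 s1 s1.
Braid: s1 s2^-1 s1 s1 s1 s2^-1 s1 s1 on 3 strands, 8 crossings.
Writhe w = (#positive) - (#negative) = 6 - 2 = 4.
Enumerate smoothing states for the bracket polynomial. There are 2^8 = 256 states.
For each crossing: s=0 is the vertical smoothing, s=1 horizontal. Crossing k contributes A^(sign_k * (1 - 2*s_k)); loop factor d = -A^2 - A^-2.
Tabulate the states by total A-exponent and number of loops L (A-exp: L × count):
  A^8: L=3 ×1
  A^6: L=2 ×8
  A^4: L=1 ×21, L=3 ×7
  A^2: L=2 ×54, L=4 ×2
  A^0: L=3 ×70
  A^-2: L=4 ×56
  A^-4: L=5 ×28
  A^-6: L=6 ×8
  A^-8: L=7 ×1
Each group contributes A^e * Σ count * d^(L-1):
Powers of d = -A^2 - A^-2: d^2 = A^4 + 2 + A^-4; d^3 = -A^6 - 3*A^2 - 3*A^-2 - A^-6; d^4 = A^8 + 4*A^4 + 6 + 4*A^-4 + A^-8; d^5 = -A^10 - 5*A^6 - 10*A^2 - 10*A^-2 - 5*A^-6 - A^-10; d^6 = A^12 + 6*A^8 + 15*A^4 + 20 + 15*A^-4 + 6*A^-8 + A^-12.
  A^8 * (d^2) = A^12 + 2*A^8 + A^4
  A^6 * (8*d) = -8*A^8 - 8*A^4
  A^4 * (21 + 7*d^2) = 7*A^8 + 35*A^4 + 7
  A^2 * (54*d + 2*d^3) = -2*A^8 - 60*A^4 - 60 - 2*A^-4
  A^0 * (70*d^2) = 70*A^4 + 140 + 70*A^-4
  A^-2 * (56*d^3) = -56*A^4 - 168 - 168*A^-4 - 56*A^-8
  A^-4 * (28*d^4) = 28*A^4 + 112 + 168*A^-4 + 112*A^-8 + 28*A^-12
  A^-6 * (8*d^5) = -8*A^4 - 40 - 80*A^-4 - 80*A^-8 - 40*A^-12 - 8*A^-16
  A^-8 * (d^6) = A^4 + 6 + 15*A^-4 + 20*A^-8 + 15*A^-12 + 6*A^-16 + A^-20
Summing the groups: <K> = A^12 - A^8 + 3*A^4 - 3 + 3*A^-4 - 4*A^-8 + 3*A^-12 - 2*A^-16 + A^-20
Normalise by the writhe: (-A^3)^(-w) = (-A^3)^(-4) = A^-12, so f(A) = A^-12 * <K> = 1 - A^-4 + 3*A^-8 - 3*A^-12 + 3*A^-16 - 4*A^-20 + 3*A^-24 - 2*A^-28 + A^-32.
Substitute A = t^(-1/4), i.e. A^e → t^(-e/4): V(t) = t^8 - 2*t^7 + 3*t^6 - 4*t^5 + 3*t^4 - 3*t^3 + 3*t^2 - t + 1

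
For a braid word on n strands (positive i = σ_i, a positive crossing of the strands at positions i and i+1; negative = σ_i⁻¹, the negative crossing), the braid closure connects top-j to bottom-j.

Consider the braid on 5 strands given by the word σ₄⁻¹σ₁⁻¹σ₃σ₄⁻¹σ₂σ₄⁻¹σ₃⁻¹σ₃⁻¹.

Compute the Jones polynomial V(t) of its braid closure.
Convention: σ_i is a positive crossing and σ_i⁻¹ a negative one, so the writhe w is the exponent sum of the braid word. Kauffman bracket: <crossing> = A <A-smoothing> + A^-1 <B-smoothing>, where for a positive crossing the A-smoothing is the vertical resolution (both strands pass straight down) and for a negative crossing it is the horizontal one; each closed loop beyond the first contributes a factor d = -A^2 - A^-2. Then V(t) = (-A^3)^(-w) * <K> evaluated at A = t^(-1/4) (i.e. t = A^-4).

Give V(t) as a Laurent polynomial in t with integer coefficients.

t^-1 - t^-2 + 2*t^-3 - t^-4 + t^-5 - t^-6

Derivation:
Braid: s4^-1 s1^-1 s3 s4^-1 s2 s4^-1 s3^-1 s3^-1 on 5 strands, 8 crossings.
Writhe w = (#positive) - (#negative) = 2 - 6 = -4.
Enumerate smoothing states for the bracket polynomial. There are 2^8 = 256 states.
Smooth each crossing (0=||, 1=⌣⌢); contribution A^(Σ sign_k(1-2s_k)) * d^(L-1).
Tabulate the states by total A-exponent and number of loops L (A-exp: L × count):
  A^8: L=5 ×1
  A^6: L=4 ×7, L=6 ×1
  A^4: L=3 ×19, L=5 ×9
  A^2: L=2 ×23, L=4 ×31, L=6 ×2
  A^0: L=1 ×10, L=3 ×47, L=5 ×13
  A^-2: L=2 ×27, L=4 ×28, L=6 ×1
  A^-4: L=1 ×3, L=3 ×21, L=5 ×4
  A^-6: L=2 ×4, L=4 ×4
  A^-8: L=3 ×1
Each group contributes A^e * Σ count * d^(L-1):
Powers of d = -A^2 - A^-2: d^2 = A^4 + 2 + A^-4; d^3 = -A^6 - 3*A^2 - 3*A^-2 - A^-6; d^4 = A^8 + 4*A^4 + 6 + 4*A^-4 + A^-8; d^5 = -A^10 - 5*A^6 - 10*A^2 - 10*A^-2 - 5*A^-6 - A^-10.
  A^8 * (d^4) = A^16 + 4*A^12 + 6*A^8 + 4*A^4 + 1
  A^6 * (7*d^3 + d^5) = -A^16 - 12*A^12 - 31*A^8 - 31*A^4 - 12 - A^-4
  A^4 * (19*d^2 + 9*d^4) = 9*A^12 + 55*A^8 + 92*A^4 + 55 + 9*A^-4
  A^2 * (23*d + 31*d^3 + 2*d^5) = -2*A^12 - 41*A^8 - 136*A^4 - 136 - 41*A^-4 - 2*A^-8
  A^0 * (10 + 47*d^2 + 13*d^4) = 13*A^8 + 99*A^4 + 182 + 99*A^-4 + 13*A^-8
  A^-2 * (27*d + 28*d^3 + d^5) = -A^8 - 33*A^4 - 121 - 121*A^-4 - 33*A^-8 - A^-12
  A^-4 * (3 + 21*d^2 + 4*d^4) = 4*A^4 + 37 + 69*A^-4 + 37*A^-8 + 4*A^-12
  A^-6 * (4*d + 4*d^3) = -4 - 16*A^-4 - 16*A^-8 - 4*A^-12
  A^-8 * (d^2) = A^-4 + 2*A^-8 + A^-12
Summing the groups: <K> = -A^12 + A^8 - A^4 + 2 - A^-4 + A^-8
Normalise by the writhe: (-A^3)^(-w) = (-A^3)^(4) = A^12, so f(A) = A^12 * <K> = -A^24 + A^20 - A^16 + 2*A^12 - A^8 + A^4.
Substitute A = t^(-1/4), i.e. A^e → t^(-e/4): V(t) = t^-1 - t^-2 + 2*t^-3 - t^-4 + t^-5 - t^-6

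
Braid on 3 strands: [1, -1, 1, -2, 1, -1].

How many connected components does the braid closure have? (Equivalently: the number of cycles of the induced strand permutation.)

1

Derivation:
Track the strand permutation on 3 strands, starting from identity.
  step 1: s1 swaps positions 1,2 -> [2 1 3]
  step 2: s1^-1 swaps positions 1,2 -> [1 2 3]
  step 3: s1 swaps positions 1,2 -> [2 1 3]
  step 4: s2^-1 swaps positions 2,3 -> [2 3 1]
  step 5: s1 swaps positions 1,2 -> [3 2 1]
  step 6: s1^-1 swaps positions 1,2 -> [2 3 1]
Final permutation (position -> original strand): [2 3 1]
Closure components = cycle count of this permutation = 1.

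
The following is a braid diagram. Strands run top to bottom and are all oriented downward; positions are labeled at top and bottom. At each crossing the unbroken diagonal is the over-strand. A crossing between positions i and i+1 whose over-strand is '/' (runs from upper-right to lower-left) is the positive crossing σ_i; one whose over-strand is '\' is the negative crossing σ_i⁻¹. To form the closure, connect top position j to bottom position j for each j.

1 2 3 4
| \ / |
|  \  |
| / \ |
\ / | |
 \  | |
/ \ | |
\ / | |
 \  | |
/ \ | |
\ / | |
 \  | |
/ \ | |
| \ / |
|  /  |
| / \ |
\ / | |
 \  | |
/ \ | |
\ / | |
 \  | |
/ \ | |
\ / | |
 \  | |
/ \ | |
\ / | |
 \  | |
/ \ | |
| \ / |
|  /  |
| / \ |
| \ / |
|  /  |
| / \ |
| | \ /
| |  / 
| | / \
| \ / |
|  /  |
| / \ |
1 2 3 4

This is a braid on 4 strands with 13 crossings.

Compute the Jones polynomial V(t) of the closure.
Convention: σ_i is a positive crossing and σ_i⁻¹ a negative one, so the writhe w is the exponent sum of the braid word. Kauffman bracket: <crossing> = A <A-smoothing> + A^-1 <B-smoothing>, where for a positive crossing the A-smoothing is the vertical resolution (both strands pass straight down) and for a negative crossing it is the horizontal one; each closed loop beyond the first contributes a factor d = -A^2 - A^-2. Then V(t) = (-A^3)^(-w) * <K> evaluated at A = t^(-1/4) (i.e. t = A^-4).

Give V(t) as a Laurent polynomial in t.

-t + 2 - 3*t^-1 + 6*t^-2 - 6*t^-3 + 7*t^-4 - 7*t^-5 + 6*t^-6 - 4*t^-7 + 2*t^-8 - t^-9

Derivation:
Reading the diagram top to bottom ('/'-over between positions i,i+1 = s_i, '\'-over = s_i^-1): braid word = s2^-1 s1^-1 s1^-1 s1^-1 s2 s1^-1 s1^-1 s1^-1 s1^-1 s2 s2 s3 s2.
The presented braid s2^-1 s1^-1 s1^-1 s1^-1 s2 s1^-1 s1^-1 s1^-1 s1^-1 s2 s2 s3 s2 on 4 strands reduces by inverse Markov moves (closure unchanged at each step):
  Deconjugate: the word is γ·β·γ⁻¹ with γ = s2^-1 (prefix) and γ⁻¹ = s2 (suffix); strip both.
  Destabilize: the word has the form β·s3 where s3 occurs only as the final letter (β ∈ B_3); drop it and the last strand → 3 strands.
Reduced to β = s1^-1 s1^-1 s1^-1 s2 s1^-1 s1^-1 s1^-1 s1^-1 s2 s2 on 3 strands, 10 crossings.
Compute on β:
Braid: s1^-1 s1^-1 s1^-1 s2 s1^-1 s1^-1 s1^-1 s1^-1 s2 s2 on 3 strands, 10 crossings.
Writhe w = (#positive) - (#negative) = 3 - 7 = -4.
Enumerate smoothing states for the bracket polynomial. There are 2^10 = 1024 states.
Smooth each crossing (0=||, 1=⌣⌢); contribution A^(Σ sign_k(1-2s_k)) * d^(L-1).
Tabulate the states by total A-exponent and number of loops L (A-exp: L × count):
  A^10: L=8 ×1
  A^8: L=7 ×10
  A^6: L=6 ×44, L=8 ×1
  A^4: L=5 ×112, L=7 ×8
  A^2: L=4 ×182, L=6 ×28
  A^0: L=3 ×194, L=5 ×58
  A^-2: L=2 ×130, L=4 ×79, L=6 ×1
  A^-4: L=1 ×45, L=3 ×70, L=5 ×5
  A^-6: L=2 ×36, L=4 ×9
  A^-8: L=3 ×10
  A^-10: L=4 ×1
Each group contributes A^e * Σ count * d^(L-1):
Powers of d = -A^2 - A^-2: d^2 = A^4 + 2 + A^-4; d^3 = -A^6 - 3*A^2 - 3*A^-2 - A^-6; d^4 = A^8 + 4*A^4 + 6 + 4*A^-4 + A^-8; d^5 = -A^10 - 5*A^6 - 10*A^2 - 10*A^-2 - 5*A^-6 - A^-10; d^6 = A^12 + 6*A^8 + 15*A^4 + 20 + 15*A^-4 + 6*A^-8 + A^-12; d^7 = -A^14 - 7*A^10 - 21*A^6 - 35*A^2 - 35*A^-2 - 21*A^-6 - 7*A^-10 - A^-14.
  A^10 * (d^7) = -A^24 - 7*A^20 - 21*A^16 - 35*A^12 - 35*A^8 - 21*A^4 - 7 - A^-4
  A^8 * (10*d^6) = 10*A^20 + 60*A^16 + 150*A^12 + 200*A^8 + 150*A^4 + 60 + 10*A^-4
  A^6 * (44*d^5 + d^7) = -A^20 - 51*A^16 - 241*A^12 - 475*A^8 - 475*A^4 - 241 - 51*A^-4 - A^-8
  A^4 * (112*d^4 + 8*d^6) = 8*A^16 + 160*A^12 + 568*A^8 + 832*A^4 + 568 + 160*A^-4 + 8*A^-8
  A^2 * (182*d^3 + 28*d^5) = -28*A^12 - 322*A^8 - 826*A^4 - 826 - 322*A^-4 - 28*A^-8
  A^0 * (194*d^2 + 58*d^4) = 58*A^8 + 426*A^4 + 736 + 426*A^-4 + 58*A^-8
  A^-2 * (130*d + 79*d^3 + d^5) = -A^8 - 84*A^4 - 377 - 377*A^-4 - 84*A^-8 - A^-12
  A^-4 * (45 + 70*d^2 + 5*d^4) = 5*A^4 + 90 + 215*A^-4 + 90*A^-8 + 5*A^-12
  A^-6 * (36*d + 9*d^3) = -9 - 63*A^-4 - 63*A^-8 - 9*A^-12
  A^-8 * (10*d^2) = 10*A^-4 + 20*A^-8 + 10*A^-12
  A^-10 * (d^3) = -A^-4 - 3*A^-8 - 3*A^-12 - A^-16
Summing the groups: <K> = -A^24 + 2*A^20 - 4*A^16 + 6*A^12 - 7*A^8 + 7*A^4 - 6 + 6*A^-4 - 3*A^-8 + 2*A^-12 - A^-16
Normalise by the writhe: (-A^3)^(-w) = (-A^3)^(4) = A^12, so f(A) = A^12 * <K> = -A^36 + 2*A^32 - 4*A^28 + 6*A^24 - 7*A^20 + 7*A^16 - 6*A^12 + 6*A^8 - 3*A^4 + 2 - A^-4.
Substitute A = t^(-1/4), i.e. A^e → t^(-e/4): V(t) = -t + 2 - 3*t^-1 + 6*t^-2 - 6*t^-3 + 7*t^-4 - 7*t^-5 + 6*t^-6 - 4*t^-7 + 2*t^-8 - t^-9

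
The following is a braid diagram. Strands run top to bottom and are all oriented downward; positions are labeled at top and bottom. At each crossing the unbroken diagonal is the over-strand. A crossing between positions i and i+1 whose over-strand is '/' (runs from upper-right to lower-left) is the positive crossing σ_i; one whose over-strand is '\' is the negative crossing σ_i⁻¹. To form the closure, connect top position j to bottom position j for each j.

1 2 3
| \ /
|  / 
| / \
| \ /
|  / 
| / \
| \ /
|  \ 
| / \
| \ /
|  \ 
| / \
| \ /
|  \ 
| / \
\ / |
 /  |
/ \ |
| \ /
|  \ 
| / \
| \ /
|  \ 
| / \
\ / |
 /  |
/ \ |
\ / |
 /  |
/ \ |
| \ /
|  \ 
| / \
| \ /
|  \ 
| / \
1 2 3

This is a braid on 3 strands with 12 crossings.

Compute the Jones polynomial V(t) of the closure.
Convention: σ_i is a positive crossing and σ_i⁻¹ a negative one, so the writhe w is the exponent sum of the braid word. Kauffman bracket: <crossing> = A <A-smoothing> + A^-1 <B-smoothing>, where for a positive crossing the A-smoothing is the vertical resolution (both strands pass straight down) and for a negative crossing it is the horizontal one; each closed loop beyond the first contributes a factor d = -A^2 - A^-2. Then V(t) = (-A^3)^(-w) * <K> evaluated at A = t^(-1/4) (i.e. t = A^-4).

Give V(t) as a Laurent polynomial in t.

Reading the diagram top to bottom ('/'-over between positions i,i+1 = s_i, '\'-over = s_i^-1): braid word = s2 s2 s2^-1 s2^-1 s2^-1 s1 s2^-1 s2^-1 s1 s1 s2^-1 s2^-1.
The presented braid s2 s2 s2^-1 s2^-1 s2^-1 s1 s2^-1 s2^-1 s1 s1 s2^-1 s2^-1 on 3 strands reduces by inverse Markov moves (closure unchanged at each step):
  Deconjugate: the word is γ·β·γ⁻¹ with γ = s2 (prefix) and γ⁻¹ = s2^-1 (suffix); strip both.
  Deconjugate: the word is γ·β·γ⁻¹ with γ = s2 (prefix) and γ⁻¹ = s2^-1 (suffix); strip both.
Reduced to β = s2^-1 s2^-1 s2^-1 s1 s2^-1 s2^-1 s1 s1 on 3 strands, 8 crossings.
Compute on β:
Braid: s2^-1 s2^-1 s2^-1 s1 s2^-1 s2^-1 s1 s1 on 3 strands, 8 crossings.
Writhe w = (#positive) - (#negative) = 3 - 5 = -2.
State-sum expansion of <K>. There are 2^8 = 256 states.
Smooth each crossing (0=||, 1=⌣⌢); contribution A^(Σ sign_k(1-2s_k)) * d^(L-1).
Tabulate the states by total A-exponent and number of loops L (A-exp: L × count):
  A^8: L=6 ×1
  A^6: L=5 ×8
  A^4: L=4 ×27, L=6 ×1
  A^2: L=3 ×50, L=5 ×6
  A^0: L=2 ×53, L=4 ×17
  A^-2: L=1 ×27, L=3 ×28, L=5 ×1
  A^-4: L=2 ×24, L=4 ×4
  A^-6: L=3 ×8
  A^-8: L=4 ×1
Each group contributes A^e * Σ count * d^(L-1):
Powers of d = -A^2 - A^-2: d^2 = A^4 + 2 + A^-4; d^3 = -A^6 - 3*A^2 - 3*A^-2 - A^-6; d^4 = A^8 + 4*A^4 + 6 + 4*A^-4 + A^-8; d^5 = -A^10 - 5*A^6 - 10*A^2 - 10*A^-2 - 5*A^-6 - A^-10.
  A^8 * (d^5) = -A^18 - 5*A^14 - 10*A^10 - 10*A^6 - 5*A^2 - A^-2
  A^6 * (8*d^4) = 8*A^14 + 32*A^10 + 48*A^6 + 32*A^2 + 8*A^-2
  A^4 * (27*d^3 + d^5) = -A^14 - 32*A^10 - 91*A^6 - 91*A^2 - 32*A^-2 - A^-6
  A^2 * (50*d^2 + 6*d^4) = 6*A^10 + 74*A^6 + 136*A^2 + 74*A^-2 + 6*A^-6
  A^0 * (53*d + 17*d^3) = -17*A^6 - 104*A^2 - 104*A^-2 - 17*A^-6
  A^-2 * (27 + 28*d^2 + d^4) = A^6 + 32*A^2 + 89*A^-2 + 32*A^-6 + A^-10
  A^-4 * (24*d + 4*d^3) = -4*A^2 - 36*A^-2 - 36*A^-6 - 4*A^-10
  A^-6 * (8*d^2) = 8*A^-2 + 16*A^-6 + 8*A^-10
  A^-8 * (d^3) = -A^-2 - 3*A^-6 - 3*A^-10 - A^-14
Summing the groups: <K> = -A^18 + 2*A^14 - 4*A^10 + 5*A^6 - 4*A^2 + 5*A^-2 - 3*A^-6 + 2*A^-10 - A^-14
Normalise by the writhe: (-A^3)^(-w) = (-A^3)^(2) = A^6, so f(A) = A^6 * <K> = -A^24 + 2*A^20 - 4*A^16 + 5*A^12 - 4*A^8 + 5*A^4 - 3 + 2*A^-4 - A^-8.
Substitute A = t^(-1/4), i.e. A^e → t^(-e/4): V(t) = -t^2 + 2*t - 3 + 5*t^-1 - 4*t^-2 + 5*t^-3 - 4*t^-4 + 2*t^-5 - t^-6

Answer: -t^2 + 2*t - 3 + 5*t^-1 - 4*t^-2 + 5*t^-3 - 4*t^-4 + 2*t^-5 - t^-6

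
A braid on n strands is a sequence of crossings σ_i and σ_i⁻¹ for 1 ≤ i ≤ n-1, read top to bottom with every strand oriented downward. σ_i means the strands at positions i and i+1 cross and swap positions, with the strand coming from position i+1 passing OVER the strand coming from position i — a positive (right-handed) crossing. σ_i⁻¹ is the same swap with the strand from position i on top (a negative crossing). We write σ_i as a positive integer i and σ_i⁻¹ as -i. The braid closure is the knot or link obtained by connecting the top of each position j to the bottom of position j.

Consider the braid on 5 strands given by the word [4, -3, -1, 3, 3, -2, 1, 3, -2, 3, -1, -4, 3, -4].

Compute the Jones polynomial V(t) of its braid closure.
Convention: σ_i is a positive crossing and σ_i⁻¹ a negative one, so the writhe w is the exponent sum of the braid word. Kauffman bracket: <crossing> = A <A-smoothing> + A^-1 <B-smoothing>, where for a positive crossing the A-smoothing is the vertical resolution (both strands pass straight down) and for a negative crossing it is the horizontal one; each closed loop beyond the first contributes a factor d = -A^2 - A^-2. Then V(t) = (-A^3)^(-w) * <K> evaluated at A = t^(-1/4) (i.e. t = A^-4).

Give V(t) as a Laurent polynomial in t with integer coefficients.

t^5 - 2*t^4 + 3*t^3 - 3*t^2 + 3*t - 3 + 2*t^-1 - t^-2 + t^-3

Derivation:
The presented braid s4 s3^-1 s1^-1 s3 s3 s2^-1 s1 s3 s2^-1 s3 s1^-1 s4^-1 s3 s4^-1 on 5 strands reduces by inverse Markov moves (closure unchanged at each step):
  Deconjugate: the word is γ·β·γ⁻¹ with γ = s4 s3^-1 (prefix) and γ⁻¹ = s3 s4^-1 (suffix); strip both.
  Destabilize: the word has the form β·s4^-1 where s4^-1 occurs only as the final letter (β ∈ B_4); drop it and the last strand → 4 strands.
Reduced to β = s1^-1 s3 s3 s2^-1 s1 s3 s2^-1 s3 s1^-1 on 4 strands, 9 crossings.
Compute on β:
Braid: s1^-1 s3 s3 s2^-1 s1 s3 s2^-1 s3 s1^-1 on 4 strands, 9 crossings.
Writhe w = (#positive) - (#negative) = 5 - 4 = 1.
Enumerate smoothing states for the bracket polynomial. There are 2^9 = 512 states.
Each crossing splits two ways (0=vertical, 1=horizontal). The state's weight is A^(#A-smoothings - #B-smoothings) * d^(loops - 1).
Tabulate the states by total A-exponent and number of loops L (A-exp: L × count):
  A^9: L=4 ×1
  A^7: L=3 ×9
  A^5: L=2 ×29, L=4 ×7
  A^3: L=1 ×30, L=3 ×52, L=5 ×2
  A^1: L=2 ×83, L=4 ×43
  A^-1: L=1 ×11, L=3 ×93, L=5 ×22
  A^-3: L=2 ×19, L=4 ×58, L=6 ×7
  A^-5: L=3 ×15, L=5 ×20, L=7 ×1
  A^-7: L=4 ×6, L=6 ×3
  A^-9: L=5 ×1
Each group contributes A^e * Σ count * d^(L-1):
Powers of d = -A^2 - A^-2: d^2 = A^4 + 2 + A^-4; d^3 = -A^6 - 3*A^2 - 3*A^-2 - A^-6; d^4 = A^8 + 4*A^4 + 6 + 4*A^-4 + A^-8; d^5 = -A^10 - 5*A^6 - 10*A^2 - 10*A^-2 - 5*A^-6 - A^-10; d^6 = A^12 + 6*A^8 + 15*A^4 + 20 + 15*A^-4 + 6*A^-8 + A^-12.
  A^9 * (d^3) = -A^15 - 3*A^11 - 3*A^7 - A^3
  A^7 * (9*d^2) = 9*A^11 + 18*A^7 + 9*A^3
  A^5 * (29*d + 7*d^3) = -7*A^11 - 50*A^7 - 50*A^3 - 7*A^-1
  A^3 * (30 + 52*d^2 + 2*d^4) = 2*A^11 + 60*A^7 + 146*A^3 + 60*A^-1 + 2*A^-5
  A^1 * (83*d + 43*d^3) = -43*A^7 - 212*A^3 - 212*A^-1 - 43*A^-5
  A^-1 * (11 + 93*d^2 + 22*d^4) = 22*A^7 + 181*A^3 + 329*A^-1 + 181*A^-5 + 22*A^-9
  A^-3 * (19*d + 58*d^3 + 7*d^5) = -7*A^7 - 93*A^3 - 263*A^-1 - 263*A^-5 - 93*A^-9 - 7*A^-13
  A^-5 * (15*d^2 + 20*d^4 + d^6) = A^7 + 26*A^3 + 110*A^-1 + 170*A^-5 + 110*A^-9 + 26*A^-13 + A^-17
  A^-7 * (6*d^3 + 3*d^5) = -3*A^3 - 21*A^-1 - 48*A^-5 - 48*A^-9 - 21*A^-13 - 3*A^-17
  A^-9 * (d^4) = A^-1 + 4*A^-5 + 6*A^-9 + 4*A^-13 + A^-17
Summing the groups: <K> = -A^15 + A^11 - 2*A^7 + 3*A^3 - 3*A^-1 + 3*A^-5 - 3*A^-9 + 2*A^-13 - A^-17
Normalise by the writhe: (-A^3)^(-w) = (-A^3)^(-1) = -A^-3, so f(A) = -A^-3 * <K> = A^12 - A^8 + 2*A^4 - 3 + 3*A^-4 - 3*A^-8 + 3*A^-12 - 2*A^-16 + A^-20.
Substitute A = t^(-1/4), i.e. A^e → t^(-e/4): V(t) = t^5 - 2*t^4 + 3*t^3 - 3*t^2 + 3*t - 3 + 2*t^-1 - t^-2 + t^-3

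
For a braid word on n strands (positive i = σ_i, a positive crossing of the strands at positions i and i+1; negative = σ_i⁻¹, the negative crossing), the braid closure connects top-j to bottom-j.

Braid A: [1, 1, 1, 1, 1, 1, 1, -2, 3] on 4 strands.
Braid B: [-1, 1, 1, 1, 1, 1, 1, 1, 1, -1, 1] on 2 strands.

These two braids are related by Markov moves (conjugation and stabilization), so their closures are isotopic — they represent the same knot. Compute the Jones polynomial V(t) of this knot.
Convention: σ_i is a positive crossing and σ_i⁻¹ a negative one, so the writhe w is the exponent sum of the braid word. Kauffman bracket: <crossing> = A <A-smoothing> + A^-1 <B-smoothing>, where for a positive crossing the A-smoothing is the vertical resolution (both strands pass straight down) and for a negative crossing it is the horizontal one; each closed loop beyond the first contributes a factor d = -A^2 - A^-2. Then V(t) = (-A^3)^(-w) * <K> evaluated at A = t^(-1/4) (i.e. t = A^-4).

-t^10 + t^9 - t^8 + t^7 - t^6 + t^5 + t^3

Derivation:
Markov-equivalent braids have isotopic closures, hence identical knot invariants. Strip the Markov moves from each word to reach a common short braid β, then compute V(t) once on β.
Braid A: s1 s1 s1 s1 s1 s1 s1 s2^-1 s3 on 4 strands reduces by inverse Markov moves (closure unchanged at each step):
  Destabilize: the word has the form β·s3 where s3 occurs only as the final letter (β ∈ B_3); drop it and the last strand → 3 strands.
  Destabilize: the word has the form β·s2^-1 where s2^-1 occurs only as the final letter (β ∈ B_2); drop it and the last strand → 2 strands.
Reduced to β = s1 s1 s1 s1 s1 s1 s1 on 2 strands, 7 crossings.
Braid B: s1^-1 s1 s1 s1 s1 s1 s1 s1 s1 s1^-1 s1 on 2 strands reduces by inverse Markov moves (closure unchanged at each step):
  Deconjugate: the word is γ·β·γ⁻¹ with γ = s1^-1 s1 (prefix) and γ⁻¹ = s1^-1 s1 (suffix); strip both.
Reduced to β = s1 s1 s1 s1 s1 s1 s1 on 2 strands, 7 crossings.
Both give the same β = s1 s1 s1 s1 s1 s1 s1 on 2 strands, so one state sum suffices:
Braid: s1 s1 s1 s1 s1 s1 s1 on 2 strands, 7 crossings.
Writhe w = (#positive) - (#negative) = 7 - 0 = 7.
State-sum expansion of <K>. There are 2^7 = 128 states.
For each crossing: s=0 is the vertical smoothing, s=1 horizontal. Crossing k contributes A^(sign_k * (1 - 2*s_k)); loop factor d = -A^2 - A^-2.
Tabulate the states by total A-exponent and number of loops L (A-exp: L × count):
  A^7: L=2 ×1
  A^5: L=1 ×7
  A^3: L=2 ×21
  A^1: L=3 ×35
  A^-1: L=4 ×35
  A^-3: L=5 ×21
  A^-5: L=6 ×7
  A^-7: L=7 ×1
Each group contributes A^e * Σ count * d^(L-1):
Powers of d = -A^2 - A^-2: d^2 = A^4 + 2 + A^-4; d^3 = -A^6 - 3*A^2 - 3*A^-2 - A^-6; d^4 = A^8 + 4*A^4 + 6 + 4*A^-4 + A^-8; d^5 = -A^10 - 5*A^6 - 10*A^2 - 10*A^-2 - 5*A^-6 - A^-10; d^6 = A^12 + 6*A^8 + 15*A^4 + 20 + 15*A^-4 + 6*A^-8 + A^-12.
  A^7 * (d) = -A^9 - A^5
  A^5 * (7) = 7*A^5
  A^3 * (21*d) = -21*A^5 - 21*A
  A^1 * (35*d^2) = 35*A^5 + 70*A + 35*A^-3
  A^-1 * (35*d^3) = -35*A^5 - 105*A - 105*A^-3 - 35*A^-7
  A^-3 * (21*d^4) = 21*A^5 + 84*A + 126*A^-3 + 84*A^-7 + 21*A^-11
  A^-5 * (7*d^5) = -7*A^5 - 35*A - 70*A^-3 - 70*A^-7 - 35*A^-11 - 7*A^-15
  A^-7 * (d^6) = A^5 + 6*A + 15*A^-3 + 20*A^-7 + 15*A^-11 + 6*A^-15 + A^-19
Summing the groups: <K> = -A^9 - A + A^-3 - A^-7 + A^-11 - A^-15 + A^-19
Normalise by the writhe: (-A^3)^(-w) = (-A^3)^(-7) = -A^-21, so f(A) = -A^-21 * <K> = A^-12 + A^-20 - A^-24 + A^-28 - A^-32 + A^-36 - A^-40.
Substitute A = t^(-1/4), i.e. A^e → t^(-e/4): V(t) = -t^10 + t^9 - t^8 + t^7 - t^6 + t^5 + t^3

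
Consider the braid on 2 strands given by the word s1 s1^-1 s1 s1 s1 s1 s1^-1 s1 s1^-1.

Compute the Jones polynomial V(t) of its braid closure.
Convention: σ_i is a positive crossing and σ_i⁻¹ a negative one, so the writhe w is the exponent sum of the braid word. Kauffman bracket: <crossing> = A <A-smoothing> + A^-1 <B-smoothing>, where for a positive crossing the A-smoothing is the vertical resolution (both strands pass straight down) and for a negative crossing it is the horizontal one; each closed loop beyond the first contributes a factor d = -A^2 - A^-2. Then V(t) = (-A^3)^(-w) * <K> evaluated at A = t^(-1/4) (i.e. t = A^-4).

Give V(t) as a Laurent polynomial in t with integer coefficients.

The presented braid s1 s1^-1 s1 s1 s1 s1 s1^-1 s1 s1^-1 on 2 strands reduces by inverse Markov moves (closure unchanged at each step):
  Deconjugate: the word is γ·β·γ⁻¹ with γ = s1 (prefix) and γ⁻¹ = s1^-1 (suffix); strip both.
  Deconjugate: the word is γ·β·γ⁻¹ with γ = s1^-1 s1 (prefix) and γ⁻¹ = s1^-1 s1 (suffix); strip both.
Reduced to β = s1 s1 s1 on 2 strands, 3 crossings.
Compute on β:
Braid: s1 s1 s1 on 2 strands, 3 crossings.
Writhe w = (#positive) - (#negative) = 3 - 0 = 3.
State-sum expansion of <K>. There are 2^3 = 8 states.
Each crossing splits two ways (0=vertical, 1=horizontal). The state's weight is A^(#A-smoothings - #B-smoothings) * d^(loops - 1).
  state 000: A-exp=+3, loops=2, term = A^3 * d^1
  state 001: A-exp=+1, loops=1, term = A^1 * d^0
  state 010: A-exp=+1, loops=1, term = A^1 * d^0
  state 011: A-exp=-1, loops=2, term = A^-1 * d^1
  state 100: A-exp=+1, loops=1, term = A^1 * d^0
  state 101: A-exp=-1, loops=2, term = A^-1 * d^1
  state 110: A-exp=-1, loops=2, term = A^-1 * d^1
  state 111: A-exp=-3, loops=3, term = A^-3 * d^2
Collect the terms by A-exponent (count of states per loop number):
Powers of d = -A^2 - A^-2: d^2 = A^4 + 2 + A^-4.
  A^3 * (d) = -A^5 - A
  A^1 * (3) = 3*A
  A^-1 * (3*d) = -3*A - 3*A^-3
  A^-3 * (d^2) = A + 2*A^-3 + A^-7
Summing the groups: <K> = -A^5 - A^-3 + A^-7
Normalise by the writhe: (-A^3)^(-w) = (-A^3)^(-3) = -A^-9, so f(A) = -A^-9 * <K> = A^-4 + A^-12 - A^-16.
Substitute A = t^(-1/4), i.e. A^e → t^(-e/4): V(t) = -t^4 + t^3 + t

Answer: -t^4 + t^3 + t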